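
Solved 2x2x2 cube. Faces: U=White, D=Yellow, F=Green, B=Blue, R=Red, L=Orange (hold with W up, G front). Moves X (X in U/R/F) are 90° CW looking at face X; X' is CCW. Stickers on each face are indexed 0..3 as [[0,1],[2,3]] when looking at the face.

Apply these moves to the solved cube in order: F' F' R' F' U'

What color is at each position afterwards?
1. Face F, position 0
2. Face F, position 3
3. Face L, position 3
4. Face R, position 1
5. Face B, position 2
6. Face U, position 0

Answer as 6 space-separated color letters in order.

After move 1 (F'): F=GGGG U=WWRR R=YRYR D=OOYY L=OWOW
After move 2 (F'): F=GGGG U=WWYY R=OROR D=WWYY L=OROR
After move 3 (R'): R=RROO U=WBYB F=GWGY D=WGYG B=YBWB
After move 4 (F'): F=WYGG U=WBRO R=GRWO D=RRYG L=OBOY
After move 5 (U'): U=BOWR F=OBGG R=WYWO B=GRWB L=YBOY
Query 1: F[0] = O
Query 2: F[3] = G
Query 3: L[3] = Y
Query 4: R[1] = Y
Query 5: B[2] = W
Query 6: U[0] = B

Answer: O G Y Y W B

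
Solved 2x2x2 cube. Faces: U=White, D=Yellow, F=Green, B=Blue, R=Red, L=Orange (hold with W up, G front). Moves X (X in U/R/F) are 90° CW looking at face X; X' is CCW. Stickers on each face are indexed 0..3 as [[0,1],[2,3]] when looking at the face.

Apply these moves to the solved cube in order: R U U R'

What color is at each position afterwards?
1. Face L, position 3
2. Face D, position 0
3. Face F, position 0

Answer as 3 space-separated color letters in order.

After move 1 (R): R=RRRR U=WGWG F=GYGY D=YBYB B=WBWB
After move 2 (U): U=WWGG F=RRGY R=WBRR B=OOWB L=GYOO
After move 3 (U): U=GWGW F=WBGY R=OORR B=GYWB L=RROO
After move 4 (R'): R=OROR U=GWGG F=WWGW D=YBYY B=BYBB
Query 1: L[3] = O
Query 2: D[0] = Y
Query 3: F[0] = W

Answer: O Y W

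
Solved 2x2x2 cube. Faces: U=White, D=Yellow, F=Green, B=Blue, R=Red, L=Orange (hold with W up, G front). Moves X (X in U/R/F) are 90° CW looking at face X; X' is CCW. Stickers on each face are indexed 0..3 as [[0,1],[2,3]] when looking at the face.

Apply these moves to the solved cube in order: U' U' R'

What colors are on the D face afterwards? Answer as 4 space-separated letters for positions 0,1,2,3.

After move 1 (U'): U=WWWW F=OOGG R=GGRR B=RRBB L=BBOO
After move 2 (U'): U=WWWW F=BBGG R=OORR B=GGBB L=RROO
After move 3 (R'): R=OROR U=WBWG F=BWGW D=YBYG B=YGYB
Query: D face = YBYG

Answer: Y B Y G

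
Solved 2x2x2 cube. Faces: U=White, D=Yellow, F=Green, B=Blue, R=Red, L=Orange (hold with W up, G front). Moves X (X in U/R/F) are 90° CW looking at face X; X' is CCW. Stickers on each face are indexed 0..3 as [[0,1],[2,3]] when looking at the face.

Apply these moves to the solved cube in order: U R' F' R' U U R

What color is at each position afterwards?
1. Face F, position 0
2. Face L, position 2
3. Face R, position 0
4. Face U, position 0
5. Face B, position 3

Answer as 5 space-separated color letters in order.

After move 1 (U): U=WWWW F=RRGG R=BBRR B=OOBB L=GGOO
After move 2 (R'): R=BRBR U=WBWO F=RWGW D=YRYG B=YOYB
After move 3 (F'): F=WWRG U=WBBB R=RRYR D=GOYG L=GOOW
After move 4 (R'): R=RRRY U=WYBY F=WBRB D=GWYG B=GOOB
After move 5 (U): U=BWYY F=RRRB R=GORY B=GOOB L=WBOW
After move 6 (U): U=YBYW F=GORB R=GORY B=WBOB L=RROW
After move 7 (R): R=RGYO U=YOYB F=GWRG D=GOYW B=WBBB
Query 1: F[0] = G
Query 2: L[2] = O
Query 3: R[0] = R
Query 4: U[0] = Y
Query 5: B[3] = B

Answer: G O R Y B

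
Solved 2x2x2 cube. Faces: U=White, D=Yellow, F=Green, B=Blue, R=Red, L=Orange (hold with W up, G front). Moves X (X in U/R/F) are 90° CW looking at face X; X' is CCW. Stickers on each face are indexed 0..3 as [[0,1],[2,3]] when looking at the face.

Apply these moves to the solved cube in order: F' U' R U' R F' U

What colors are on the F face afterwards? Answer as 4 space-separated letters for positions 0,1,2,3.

Answer: R O B G

Derivation:
After move 1 (F'): F=GGGG U=WWRR R=YRYR D=OOYY L=OWOW
After move 2 (U'): U=WRWR F=OWGG R=GGYR B=YRBB L=BBOW
After move 3 (R): R=YGRG U=WWWG F=OOGY D=OBYY B=RRRB
After move 4 (U'): U=WGWW F=BBGY R=OORG B=YGRB L=RROW
After move 5 (R): R=ROGO U=WBWY F=BBGY D=ORYY B=WGGB
After move 6 (F'): F=BYBG U=WBRG R=ROOO D=RWYY L=RYOW
After move 7 (U): U=RWGB F=ROBG R=WGOO B=RYGB L=BYOW
Query: F face = ROBG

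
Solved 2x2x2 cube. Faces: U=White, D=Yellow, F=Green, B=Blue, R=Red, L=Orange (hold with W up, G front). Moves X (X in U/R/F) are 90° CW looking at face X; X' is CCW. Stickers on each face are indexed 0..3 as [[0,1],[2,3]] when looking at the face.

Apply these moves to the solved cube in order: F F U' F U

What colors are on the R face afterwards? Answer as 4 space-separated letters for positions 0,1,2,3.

After move 1 (F): F=GGGG U=WWOO R=WRWR D=RRYY L=OYOY
After move 2 (F): F=GGGG U=WWYY R=OROR D=WWYY L=OROR
After move 3 (U'): U=WYWY F=ORGG R=GGOR B=ORBB L=BBOR
After move 4 (F): F=GOGR U=WYRB R=WGYR D=OGYY L=BWOW
After move 5 (U): U=RWBY F=WGGR R=ORYR B=BWBB L=GOOW
Query: R face = ORYR

Answer: O R Y R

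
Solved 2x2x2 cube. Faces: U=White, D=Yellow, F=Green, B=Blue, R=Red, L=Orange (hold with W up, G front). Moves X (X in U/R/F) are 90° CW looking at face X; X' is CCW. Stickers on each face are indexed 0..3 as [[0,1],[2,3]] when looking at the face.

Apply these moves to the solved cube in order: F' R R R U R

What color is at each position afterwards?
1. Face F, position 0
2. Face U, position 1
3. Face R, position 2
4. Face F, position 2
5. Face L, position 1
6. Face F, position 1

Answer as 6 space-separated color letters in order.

After move 1 (F'): F=GGGG U=WWRR R=YRYR D=OOYY L=OWOW
After move 2 (R): R=YYRR U=WGRG F=GOGY D=OBYB B=RBWB
After move 3 (R): R=RYRY U=WORY F=GBGB D=OWYR B=GBGB
After move 4 (R): R=RRYY U=WBRB F=GWGR D=OGYG B=YBOB
After move 5 (U): U=RWBB F=RRGR R=YBYY B=OWOB L=GWOW
After move 6 (R): R=YYYB U=RRBR F=RGGG D=OOYO B=BWWB
Query 1: F[0] = R
Query 2: U[1] = R
Query 3: R[2] = Y
Query 4: F[2] = G
Query 5: L[1] = W
Query 6: F[1] = G

Answer: R R Y G W G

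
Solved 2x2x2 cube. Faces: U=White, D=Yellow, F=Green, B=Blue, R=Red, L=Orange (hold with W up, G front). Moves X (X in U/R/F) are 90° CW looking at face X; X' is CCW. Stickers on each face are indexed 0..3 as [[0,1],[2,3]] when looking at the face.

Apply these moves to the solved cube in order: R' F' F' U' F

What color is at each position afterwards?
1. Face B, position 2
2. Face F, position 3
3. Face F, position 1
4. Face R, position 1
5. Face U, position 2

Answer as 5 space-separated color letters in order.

After move 1 (R'): R=RRRR U=WBWB F=GWGW D=YGYG B=YBYB
After move 2 (F'): F=WWGG U=WBRR R=GRYR D=OOYG L=OBOW
After move 3 (F'): F=WGWG U=WBGY R=OROR D=BWYG L=OROR
After move 4 (U'): U=BYWG F=ORWG R=WGOR B=ORYB L=YBOR
After move 5 (F): F=WOGR U=BYRB R=WGGR D=OWYG L=YBOW
Query 1: B[2] = Y
Query 2: F[3] = R
Query 3: F[1] = O
Query 4: R[1] = G
Query 5: U[2] = R

Answer: Y R O G R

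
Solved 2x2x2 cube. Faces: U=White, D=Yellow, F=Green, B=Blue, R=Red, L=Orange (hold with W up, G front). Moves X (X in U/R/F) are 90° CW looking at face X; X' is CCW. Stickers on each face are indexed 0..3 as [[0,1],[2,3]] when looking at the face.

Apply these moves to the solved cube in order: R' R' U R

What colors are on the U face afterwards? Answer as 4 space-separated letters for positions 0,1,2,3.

Answer: W R Y B

Derivation:
After move 1 (R'): R=RRRR U=WBWB F=GWGW D=YGYG B=YBYB
After move 2 (R'): R=RRRR U=WYWY F=GBGB D=YWYW B=GBGB
After move 3 (U): U=WWYY F=RRGB R=GBRR B=OOGB L=GBOO
After move 4 (R): R=RGRB U=WRYB F=RWGW D=YGYO B=YOWB
Query: U face = WRYB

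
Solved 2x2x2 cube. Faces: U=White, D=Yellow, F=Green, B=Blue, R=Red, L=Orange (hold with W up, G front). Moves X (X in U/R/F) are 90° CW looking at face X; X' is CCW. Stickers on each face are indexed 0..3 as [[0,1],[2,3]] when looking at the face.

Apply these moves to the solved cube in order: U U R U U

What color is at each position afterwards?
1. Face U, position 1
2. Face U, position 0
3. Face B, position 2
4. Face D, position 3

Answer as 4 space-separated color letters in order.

After move 1 (U): U=WWWW F=RRGG R=BBRR B=OOBB L=GGOO
After move 2 (U): U=WWWW F=BBGG R=OORR B=GGBB L=RROO
After move 3 (R): R=RORO U=WBWG F=BYGY D=YBYG B=WGWB
After move 4 (U): U=WWGB F=ROGY R=WGRO B=RRWB L=BYOO
After move 5 (U): U=GWBW F=WGGY R=RRRO B=BYWB L=ROOO
Query 1: U[1] = W
Query 2: U[0] = G
Query 3: B[2] = W
Query 4: D[3] = G

Answer: W G W G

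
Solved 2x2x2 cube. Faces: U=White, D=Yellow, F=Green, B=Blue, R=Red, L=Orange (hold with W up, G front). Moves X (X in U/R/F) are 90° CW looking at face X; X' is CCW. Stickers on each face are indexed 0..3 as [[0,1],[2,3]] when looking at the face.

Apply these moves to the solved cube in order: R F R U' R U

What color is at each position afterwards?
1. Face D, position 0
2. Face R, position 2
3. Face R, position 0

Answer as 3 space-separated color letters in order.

After move 1 (R): R=RRRR U=WGWG F=GYGY D=YBYB B=WBWB
After move 2 (F): F=GGYY U=WGOO R=WRGR D=RRYB L=OYOB
After move 3 (R): R=GWRR U=WGOY F=GRYB D=RWYW B=OBGB
After move 4 (U'): U=GYWO F=OYYB R=GRRR B=GWGB L=OBOB
After move 5 (R): R=RGRR U=GYWB F=OWYW D=RGYG B=OWYB
After move 6 (U): U=WGBY F=RGYW R=OWRR B=OBYB L=OWOB
Query 1: D[0] = R
Query 2: R[2] = R
Query 3: R[0] = O

Answer: R R O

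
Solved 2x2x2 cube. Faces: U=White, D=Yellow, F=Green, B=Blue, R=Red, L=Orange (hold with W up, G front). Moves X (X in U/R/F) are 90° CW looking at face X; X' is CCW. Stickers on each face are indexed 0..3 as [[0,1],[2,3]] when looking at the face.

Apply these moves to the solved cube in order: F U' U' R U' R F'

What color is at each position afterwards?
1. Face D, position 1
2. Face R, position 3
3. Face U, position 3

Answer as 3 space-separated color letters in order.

After move 1 (F): F=GGGG U=WWOO R=WRWR D=RRYY L=OYOY
After move 2 (U'): U=WOWO F=OYGG R=GGWR B=WRBB L=BBOY
After move 3 (U'): U=OOWW F=BBGG R=OYWR B=GGBB L=WROY
After move 4 (R): R=WORY U=OBWG F=BRGY D=RBYG B=WGOB
After move 5 (U'): U=BGOW F=WRGY R=BRRY B=WOOB L=WGOY
After move 6 (R): R=RBYR U=BROY F=WBGG D=ROYW B=WOGB
After move 7 (F'): F=BGWG U=BRRY R=OBRR D=GYYW L=WYOO
Query 1: D[1] = Y
Query 2: R[3] = R
Query 3: U[3] = Y

Answer: Y R Y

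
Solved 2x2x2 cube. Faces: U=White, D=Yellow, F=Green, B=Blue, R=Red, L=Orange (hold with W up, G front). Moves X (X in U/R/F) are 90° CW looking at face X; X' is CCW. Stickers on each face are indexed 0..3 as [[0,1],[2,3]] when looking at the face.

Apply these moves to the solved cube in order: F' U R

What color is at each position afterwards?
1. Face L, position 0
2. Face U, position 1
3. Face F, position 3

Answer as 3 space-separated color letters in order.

Answer: G R Y

Derivation:
After move 1 (F'): F=GGGG U=WWRR R=YRYR D=OOYY L=OWOW
After move 2 (U): U=RWRW F=YRGG R=BBYR B=OWBB L=GGOW
After move 3 (R): R=YBRB U=RRRG F=YOGY D=OBYO B=WWWB
Query 1: L[0] = G
Query 2: U[1] = R
Query 3: F[3] = Y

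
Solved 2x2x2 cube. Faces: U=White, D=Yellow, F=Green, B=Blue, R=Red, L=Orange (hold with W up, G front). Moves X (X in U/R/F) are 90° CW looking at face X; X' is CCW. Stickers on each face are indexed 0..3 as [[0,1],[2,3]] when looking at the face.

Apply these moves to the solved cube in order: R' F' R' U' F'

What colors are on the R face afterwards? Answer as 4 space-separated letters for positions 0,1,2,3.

Answer: W B O Y

Derivation:
After move 1 (R'): R=RRRR U=WBWB F=GWGW D=YGYG B=YBYB
After move 2 (F'): F=WWGG U=WBRR R=GRYR D=OOYG L=OBOW
After move 3 (R'): R=RRGY U=WYRY F=WBGR D=OWYG B=GBOB
After move 4 (U'): U=YYWR F=OBGR R=WBGY B=RROB L=GBOW
After move 5 (F'): F=BROG U=YYWG R=WBOY D=BWYG L=GROW
Query: R face = WBOY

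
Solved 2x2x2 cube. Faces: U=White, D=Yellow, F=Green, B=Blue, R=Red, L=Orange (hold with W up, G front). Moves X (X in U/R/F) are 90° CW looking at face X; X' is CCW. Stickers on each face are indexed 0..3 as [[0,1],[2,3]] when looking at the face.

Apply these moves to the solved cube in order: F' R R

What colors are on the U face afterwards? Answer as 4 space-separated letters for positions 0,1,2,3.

After move 1 (F'): F=GGGG U=WWRR R=YRYR D=OOYY L=OWOW
After move 2 (R): R=YYRR U=WGRG F=GOGY D=OBYB B=RBWB
After move 3 (R): R=RYRY U=WORY F=GBGB D=OWYR B=GBGB
Query: U face = WORY

Answer: W O R Y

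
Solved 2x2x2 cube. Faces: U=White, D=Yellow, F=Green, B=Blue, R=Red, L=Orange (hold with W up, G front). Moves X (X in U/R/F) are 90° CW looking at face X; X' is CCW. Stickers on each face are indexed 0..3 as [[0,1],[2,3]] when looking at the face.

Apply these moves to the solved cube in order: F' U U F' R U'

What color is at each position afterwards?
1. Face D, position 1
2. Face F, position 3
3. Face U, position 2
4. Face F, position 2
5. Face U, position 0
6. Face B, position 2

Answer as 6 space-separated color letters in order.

Answer: B Y R B G R

Derivation:
After move 1 (F'): F=GGGG U=WWRR R=YRYR D=OOYY L=OWOW
After move 2 (U): U=RWRW F=YRGG R=BBYR B=OWBB L=GGOW
After move 3 (U): U=RRWW F=BBGG R=OWYR B=GGBB L=YROW
After move 4 (F'): F=BGBG U=RROY R=OWOR D=RWYY L=YWOW
After move 5 (R): R=OORW U=RGOG F=BWBY D=RBYG B=YGRB
After move 6 (U'): U=GGRO F=YWBY R=BWRW B=OORB L=YGOW
Query 1: D[1] = B
Query 2: F[3] = Y
Query 3: U[2] = R
Query 4: F[2] = B
Query 5: U[0] = G
Query 6: B[2] = R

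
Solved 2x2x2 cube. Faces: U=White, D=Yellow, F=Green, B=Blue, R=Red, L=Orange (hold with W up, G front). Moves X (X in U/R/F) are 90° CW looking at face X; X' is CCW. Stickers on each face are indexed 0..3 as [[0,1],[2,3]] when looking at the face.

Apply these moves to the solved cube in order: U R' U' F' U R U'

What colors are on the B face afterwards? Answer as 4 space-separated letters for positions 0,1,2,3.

After move 1 (U): U=WWWW F=RRGG R=BBRR B=OOBB L=GGOO
After move 2 (R'): R=BRBR U=WBWO F=RWGW D=YRYG B=YOYB
After move 3 (U'): U=BOWW F=GGGW R=RWBR B=BRYB L=YOOO
After move 4 (F'): F=GWGG U=BORB R=RWYR D=OOYG L=YWOW
After move 5 (U): U=RBBO F=RWGG R=BRYR B=YWYB L=GWOW
After move 6 (R): R=YBRR U=RWBG F=ROGG D=OYYY B=OWBB
After move 7 (U'): U=WGRB F=GWGG R=RORR B=YBBB L=OWOW
Query: B face = YBBB

Answer: Y B B B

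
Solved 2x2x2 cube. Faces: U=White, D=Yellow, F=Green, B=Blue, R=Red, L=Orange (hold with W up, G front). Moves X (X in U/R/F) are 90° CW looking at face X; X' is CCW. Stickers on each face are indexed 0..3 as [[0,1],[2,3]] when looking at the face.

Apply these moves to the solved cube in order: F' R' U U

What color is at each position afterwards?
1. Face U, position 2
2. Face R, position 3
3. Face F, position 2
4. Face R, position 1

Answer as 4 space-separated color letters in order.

After move 1 (F'): F=GGGG U=WWRR R=YRYR D=OOYY L=OWOW
After move 2 (R'): R=RRYY U=WBRB F=GWGR D=OGYG B=YBOB
After move 3 (U): U=RWBB F=RRGR R=YBYY B=OWOB L=GWOW
After move 4 (U): U=BRBW F=YBGR R=OWYY B=GWOB L=RROW
Query 1: U[2] = B
Query 2: R[3] = Y
Query 3: F[2] = G
Query 4: R[1] = W

Answer: B Y G W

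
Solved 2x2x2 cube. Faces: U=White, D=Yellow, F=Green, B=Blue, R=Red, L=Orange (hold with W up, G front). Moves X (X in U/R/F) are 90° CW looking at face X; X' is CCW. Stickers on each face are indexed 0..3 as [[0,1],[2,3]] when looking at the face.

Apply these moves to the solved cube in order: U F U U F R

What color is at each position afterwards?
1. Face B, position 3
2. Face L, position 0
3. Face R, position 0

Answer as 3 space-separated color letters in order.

Answer: B W W

Derivation:
After move 1 (U): U=WWWW F=RRGG R=BBRR B=OOBB L=GGOO
After move 2 (F): F=GRGR U=WWOG R=WBWR D=RBYY L=GYOY
After move 3 (U): U=OWGW F=WBGR R=OOWR B=GYBB L=GROY
After move 4 (U): U=GOWW F=OOGR R=GYWR B=GRBB L=WBOY
After move 5 (F): F=GORO U=GOYB R=WYWR D=WGYY L=WROB
After move 6 (R): R=WWRY U=GOYO F=GGRY D=WBYG B=BROB
Query 1: B[3] = B
Query 2: L[0] = W
Query 3: R[0] = W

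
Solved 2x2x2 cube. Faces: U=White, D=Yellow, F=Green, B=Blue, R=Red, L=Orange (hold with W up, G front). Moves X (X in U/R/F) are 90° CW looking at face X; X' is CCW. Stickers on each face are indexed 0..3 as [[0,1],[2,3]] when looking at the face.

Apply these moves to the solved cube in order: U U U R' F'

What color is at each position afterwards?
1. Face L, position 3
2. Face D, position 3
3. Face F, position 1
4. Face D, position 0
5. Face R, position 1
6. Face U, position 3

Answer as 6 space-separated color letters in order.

Answer: W G W B R G

Derivation:
After move 1 (U): U=WWWW F=RRGG R=BBRR B=OOBB L=GGOO
After move 2 (U): U=WWWW F=BBGG R=OORR B=GGBB L=RROO
After move 3 (U): U=WWWW F=OOGG R=GGRR B=RRBB L=BBOO
After move 4 (R'): R=GRGR U=WBWR F=OWGW D=YOYG B=YRYB
After move 5 (F'): F=WWOG U=WBGG R=ORYR D=BOYG L=BROW
Query 1: L[3] = W
Query 2: D[3] = G
Query 3: F[1] = W
Query 4: D[0] = B
Query 5: R[1] = R
Query 6: U[3] = G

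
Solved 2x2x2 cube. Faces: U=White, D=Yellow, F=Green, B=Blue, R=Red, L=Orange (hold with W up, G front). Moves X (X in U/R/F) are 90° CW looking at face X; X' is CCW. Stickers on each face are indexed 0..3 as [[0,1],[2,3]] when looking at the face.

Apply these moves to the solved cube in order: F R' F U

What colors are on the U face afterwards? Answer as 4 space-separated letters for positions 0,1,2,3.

Answer: Y W Y B

Derivation:
After move 1 (F): F=GGGG U=WWOO R=WRWR D=RRYY L=OYOY
After move 2 (R'): R=RRWW U=WBOB F=GWGO D=RGYG B=YBRB
After move 3 (F): F=GGOW U=WBYY R=ORBW D=WRYG L=OROG
After move 4 (U): U=YWYB F=OROW R=YBBW B=ORRB L=GGOG
Query: U face = YWYB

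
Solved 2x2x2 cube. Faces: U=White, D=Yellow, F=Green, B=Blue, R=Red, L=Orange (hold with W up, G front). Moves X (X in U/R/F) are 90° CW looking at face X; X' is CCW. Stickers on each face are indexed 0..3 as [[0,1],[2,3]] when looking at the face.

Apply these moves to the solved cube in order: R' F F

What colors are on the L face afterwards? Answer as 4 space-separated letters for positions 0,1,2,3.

After move 1 (R'): R=RRRR U=WBWB F=GWGW D=YGYG B=YBYB
After move 2 (F): F=GGWW U=WBOO R=WRBR D=RRYG L=OYOG
After move 3 (F): F=WGWG U=WBGY R=OROR D=BWYG L=OROR
Query: L face = OROR

Answer: O R O R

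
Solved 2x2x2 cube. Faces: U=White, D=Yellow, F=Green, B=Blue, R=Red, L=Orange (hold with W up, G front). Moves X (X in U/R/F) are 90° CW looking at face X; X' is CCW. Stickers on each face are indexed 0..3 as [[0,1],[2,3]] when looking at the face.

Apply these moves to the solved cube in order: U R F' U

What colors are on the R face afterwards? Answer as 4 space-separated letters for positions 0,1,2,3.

After move 1 (U): U=WWWW F=RRGG R=BBRR B=OOBB L=GGOO
After move 2 (R): R=RBRB U=WRWG F=RYGY D=YBYO B=WOWB
After move 3 (F'): F=YYRG U=WRRR R=BBYB D=GOYO L=GGOW
After move 4 (U): U=RWRR F=BBRG R=WOYB B=GGWB L=YYOW
Query: R face = WOYB

Answer: W O Y B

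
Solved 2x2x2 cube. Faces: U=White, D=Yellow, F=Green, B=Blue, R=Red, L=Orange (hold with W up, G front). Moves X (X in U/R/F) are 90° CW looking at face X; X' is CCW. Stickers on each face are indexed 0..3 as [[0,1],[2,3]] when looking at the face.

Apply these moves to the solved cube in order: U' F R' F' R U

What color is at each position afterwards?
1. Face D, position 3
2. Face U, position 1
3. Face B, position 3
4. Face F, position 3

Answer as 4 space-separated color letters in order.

Answer: Y W B O

Derivation:
After move 1 (U'): U=WWWW F=OOGG R=GGRR B=RRBB L=BBOO
After move 2 (F): F=GOGO U=WWOB R=WGWR D=RGYY L=BYOY
After move 3 (R'): R=GRWW U=WBOR F=GWGB D=ROYO B=YRGB
After move 4 (F'): F=WBGG U=WBGW R=ORRW D=YYYO L=BROO
After move 5 (R): R=ROWR U=WBGG F=WYGO D=YGYY B=WRBB
After move 6 (U): U=GWGB F=ROGO R=WRWR B=BRBB L=WYOO
Query 1: D[3] = Y
Query 2: U[1] = W
Query 3: B[3] = B
Query 4: F[3] = O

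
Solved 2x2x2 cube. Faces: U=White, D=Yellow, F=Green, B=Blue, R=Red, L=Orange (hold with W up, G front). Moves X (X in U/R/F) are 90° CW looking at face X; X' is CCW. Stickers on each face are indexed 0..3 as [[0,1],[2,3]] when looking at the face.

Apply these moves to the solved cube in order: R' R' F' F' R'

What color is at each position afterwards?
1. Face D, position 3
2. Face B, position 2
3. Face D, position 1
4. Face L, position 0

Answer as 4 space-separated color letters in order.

Answer: G W G O

Derivation:
After move 1 (R'): R=RRRR U=WBWB F=GWGW D=YGYG B=YBYB
After move 2 (R'): R=RRRR U=WYWY F=GBGB D=YWYW B=GBGB
After move 3 (F'): F=BBGG U=WYRR R=WRYR D=OOYW L=OYOW
After move 4 (F'): F=BGBG U=WYWY R=OROR D=YWYW L=OROR
After move 5 (R'): R=RROO U=WGWG F=BYBY D=YGYG B=WBWB
Query 1: D[3] = G
Query 2: B[2] = W
Query 3: D[1] = G
Query 4: L[0] = O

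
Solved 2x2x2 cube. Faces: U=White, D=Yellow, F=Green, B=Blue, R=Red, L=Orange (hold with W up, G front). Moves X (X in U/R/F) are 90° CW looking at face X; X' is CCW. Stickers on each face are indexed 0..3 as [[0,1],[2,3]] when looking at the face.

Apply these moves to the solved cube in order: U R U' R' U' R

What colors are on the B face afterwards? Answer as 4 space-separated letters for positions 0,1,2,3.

After move 1 (U): U=WWWW F=RRGG R=BBRR B=OOBB L=GGOO
After move 2 (R): R=RBRB U=WRWG F=RYGY D=YBYO B=WOWB
After move 3 (U'): U=RGWW F=GGGY R=RYRB B=RBWB L=WOOO
After move 4 (R'): R=YBRR U=RWWR F=GGGW D=YGYY B=OBBB
After move 5 (U'): U=WRRW F=WOGW R=GGRR B=YBBB L=OBOO
After move 6 (R): R=RGRG U=WORW F=WGGY D=YBYY B=WBRB
Query: B face = WBRB

Answer: W B R B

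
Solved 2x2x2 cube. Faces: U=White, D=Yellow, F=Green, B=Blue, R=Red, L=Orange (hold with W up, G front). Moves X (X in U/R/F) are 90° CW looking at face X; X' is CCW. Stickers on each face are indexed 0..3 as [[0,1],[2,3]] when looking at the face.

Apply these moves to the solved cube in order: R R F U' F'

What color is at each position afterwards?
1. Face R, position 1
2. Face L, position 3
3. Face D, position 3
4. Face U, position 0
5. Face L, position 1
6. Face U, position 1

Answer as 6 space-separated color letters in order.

Answer: G W W Y O O

Derivation:
After move 1 (R): R=RRRR U=WGWG F=GYGY D=YBYB B=WBWB
After move 2 (R): R=RRRR U=WYWY F=GBGB D=YWYW B=GBGB
After move 3 (F): F=GGBB U=WYOO R=WRYR D=RRYW L=OYOW
After move 4 (U'): U=YOWO F=OYBB R=GGYR B=WRGB L=GBOW
After move 5 (F'): F=YBOB U=YOGY R=RGRR D=BWYW L=GOOW
Query 1: R[1] = G
Query 2: L[3] = W
Query 3: D[3] = W
Query 4: U[0] = Y
Query 5: L[1] = O
Query 6: U[1] = O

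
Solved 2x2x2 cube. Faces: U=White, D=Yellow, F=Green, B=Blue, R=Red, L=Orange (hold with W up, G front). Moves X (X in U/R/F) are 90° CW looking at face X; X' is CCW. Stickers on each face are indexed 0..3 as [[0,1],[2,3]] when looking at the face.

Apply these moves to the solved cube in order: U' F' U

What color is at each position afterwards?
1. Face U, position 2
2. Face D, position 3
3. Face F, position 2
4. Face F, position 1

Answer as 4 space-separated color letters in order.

After move 1 (U'): U=WWWW F=OOGG R=GGRR B=RRBB L=BBOO
After move 2 (F'): F=OGOG U=WWGR R=YGYR D=BOYY L=BWOW
After move 3 (U): U=GWRW F=YGOG R=RRYR B=BWBB L=OGOW
Query 1: U[2] = R
Query 2: D[3] = Y
Query 3: F[2] = O
Query 4: F[1] = G

Answer: R Y O G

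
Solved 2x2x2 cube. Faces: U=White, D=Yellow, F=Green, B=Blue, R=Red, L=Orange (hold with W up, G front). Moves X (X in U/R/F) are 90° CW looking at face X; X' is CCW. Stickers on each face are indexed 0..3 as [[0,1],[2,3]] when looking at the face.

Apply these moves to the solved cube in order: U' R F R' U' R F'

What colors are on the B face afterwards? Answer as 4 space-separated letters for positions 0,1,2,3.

Answer: O G W B

Derivation:
After move 1 (U'): U=WWWW F=OOGG R=GGRR B=RRBB L=BBOO
After move 2 (R): R=RGRG U=WOWG F=OYGY D=YBYR B=WRWB
After move 3 (F): F=GOYY U=WOOB R=WGGG D=RRYR L=BYOB
After move 4 (R'): R=GGWG U=WWOW F=GOYB D=ROYY B=RRRB
After move 5 (U'): U=WWWO F=BYYB R=GOWG B=GGRB L=RROB
After move 6 (R): R=WGGO U=WYWB F=BOYY D=RRYG B=OGWB
After move 7 (F'): F=OYBY U=WYWG R=RGRO D=RBYG L=RBOW
Query: B face = OGWB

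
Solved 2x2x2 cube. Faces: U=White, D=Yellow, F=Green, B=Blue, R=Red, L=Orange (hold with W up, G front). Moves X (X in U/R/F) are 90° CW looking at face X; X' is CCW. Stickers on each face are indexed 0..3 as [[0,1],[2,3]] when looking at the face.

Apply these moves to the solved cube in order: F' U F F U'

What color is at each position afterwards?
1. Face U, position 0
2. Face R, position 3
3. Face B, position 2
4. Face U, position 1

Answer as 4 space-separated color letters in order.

After move 1 (F'): F=GGGG U=WWRR R=YRYR D=OOYY L=OWOW
After move 2 (U): U=RWRW F=YRGG R=BBYR B=OWBB L=GGOW
After move 3 (F): F=GYGR U=RWWG R=RBWR D=YBYY L=GOOO
After move 4 (F): F=GGRY U=RWOO R=WBGR D=WRYY L=GYOB
After move 5 (U'): U=WORO F=GYRY R=GGGR B=WBBB L=OWOB
Query 1: U[0] = W
Query 2: R[3] = R
Query 3: B[2] = B
Query 4: U[1] = O

Answer: W R B O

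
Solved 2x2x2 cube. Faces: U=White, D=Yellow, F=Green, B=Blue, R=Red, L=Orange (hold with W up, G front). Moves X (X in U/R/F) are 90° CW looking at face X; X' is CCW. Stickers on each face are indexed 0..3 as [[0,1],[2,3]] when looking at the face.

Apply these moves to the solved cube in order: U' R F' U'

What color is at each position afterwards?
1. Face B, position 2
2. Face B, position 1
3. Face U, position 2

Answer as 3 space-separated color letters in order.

Answer: W G W

Derivation:
After move 1 (U'): U=WWWW F=OOGG R=GGRR B=RRBB L=BBOO
After move 2 (R): R=RGRG U=WOWG F=OYGY D=YBYR B=WRWB
After move 3 (F'): F=YYOG U=WORR R=BGYG D=BOYR L=BGOW
After move 4 (U'): U=ORWR F=BGOG R=YYYG B=BGWB L=WROW
Query 1: B[2] = W
Query 2: B[1] = G
Query 3: U[2] = W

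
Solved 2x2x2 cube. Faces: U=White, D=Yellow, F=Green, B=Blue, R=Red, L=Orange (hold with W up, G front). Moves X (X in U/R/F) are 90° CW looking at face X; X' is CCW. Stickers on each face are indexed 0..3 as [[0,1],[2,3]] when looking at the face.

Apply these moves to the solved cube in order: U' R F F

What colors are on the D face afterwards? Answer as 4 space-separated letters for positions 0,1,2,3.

Answer: G W Y R

Derivation:
After move 1 (U'): U=WWWW F=OOGG R=GGRR B=RRBB L=BBOO
After move 2 (R): R=RGRG U=WOWG F=OYGY D=YBYR B=WRWB
After move 3 (F): F=GOYY U=WOOB R=WGGG D=RRYR L=BYOB
After move 4 (F): F=YGYO U=WOBY R=OGBG D=GWYR L=BROR
Query: D face = GWYR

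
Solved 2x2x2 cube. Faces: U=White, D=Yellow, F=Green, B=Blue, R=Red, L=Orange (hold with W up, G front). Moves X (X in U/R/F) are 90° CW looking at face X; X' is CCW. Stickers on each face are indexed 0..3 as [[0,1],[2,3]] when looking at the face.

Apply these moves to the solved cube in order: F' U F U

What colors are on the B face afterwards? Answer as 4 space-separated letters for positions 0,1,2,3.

Answer: G O B B

Derivation:
After move 1 (F'): F=GGGG U=WWRR R=YRYR D=OOYY L=OWOW
After move 2 (U): U=RWRW F=YRGG R=BBYR B=OWBB L=GGOW
After move 3 (F): F=GYGR U=RWWG R=RBWR D=YBYY L=GOOO
After move 4 (U): U=WRGW F=RBGR R=OWWR B=GOBB L=GYOO
Query: B face = GOBB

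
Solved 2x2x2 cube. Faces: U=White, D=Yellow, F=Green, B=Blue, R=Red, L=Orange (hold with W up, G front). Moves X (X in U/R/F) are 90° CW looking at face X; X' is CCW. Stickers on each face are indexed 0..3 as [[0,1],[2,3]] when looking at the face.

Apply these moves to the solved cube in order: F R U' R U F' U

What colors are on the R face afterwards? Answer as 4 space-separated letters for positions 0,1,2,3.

After move 1 (F): F=GGGG U=WWOO R=WRWR D=RRYY L=OYOY
After move 2 (R): R=WWRR U=WGOG F=GRGY D=RBYB B=OBWB
After move 3 (U'): U=GGWO F=OYGY R=GRRR B=WWWB L=OBOY
After move 4 (R): R=RGRR U=GYWY F=OBGB D=RWYW B=OWGB
After move 5 (U): U=WGYY F=RGGB R=OWRR B=OBGB L=OBOY
After move 6 (F'): F=GBRG U=WGOR R=WWRR D=BYYW L=OYOY
After move 7 (U): U=OWRG F=WWRG R=OBRR B=OYGB L=GBOY
Query: R face = OBRR

Answer: O B R R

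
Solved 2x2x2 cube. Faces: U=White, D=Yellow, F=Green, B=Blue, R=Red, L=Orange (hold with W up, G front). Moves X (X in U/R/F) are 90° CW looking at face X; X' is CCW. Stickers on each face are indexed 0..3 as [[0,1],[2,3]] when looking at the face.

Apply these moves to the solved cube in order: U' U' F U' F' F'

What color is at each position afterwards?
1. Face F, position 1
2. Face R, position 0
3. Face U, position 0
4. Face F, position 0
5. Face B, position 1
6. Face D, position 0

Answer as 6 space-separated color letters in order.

After move 1 (U'): U=WWWW F=OOGG R=GGRR B=RRBB L=BBOO
After move 2 (U'): U=WWWW F=BBGG R=OORR B=GGBB L=RROO
After move 3 (F): F=GBGB U=WWOR R=WOWR D=ROYY L=RYOY
After move 4 (U'): U=WRWO F=RYGB R=GBWR B=WOBB L=GGOY
After move 5 (F'): F=YBRG U=WRGW R=OBRR D=GYYY L=GOOW
After move 6 (F'): F=BGYR U=WROR R=YBGR D=OWYY L=GWOG
Query 1: F[1] = G
Query 2: R[0] = Y
Query 3: U[0] = W
Query 4: F[0] = B
Query 5: B[1] = O
Query 6: D[0] = O

Answer: G Y W B O O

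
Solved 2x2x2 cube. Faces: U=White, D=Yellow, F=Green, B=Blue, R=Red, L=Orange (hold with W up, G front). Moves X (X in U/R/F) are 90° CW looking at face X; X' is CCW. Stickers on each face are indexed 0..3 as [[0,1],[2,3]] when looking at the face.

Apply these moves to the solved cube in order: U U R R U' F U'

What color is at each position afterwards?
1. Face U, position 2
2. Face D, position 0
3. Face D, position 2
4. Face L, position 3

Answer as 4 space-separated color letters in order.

After move 1 (U): U=WWWW F=RRGG R=BBRR B=OOBB L=GGOO
After move 2 (U): U=WWWW F=BBGG R=OORR B=GGBB L=RROO
After move 3 (R): R=RORO U=WBWG F=BYGY D=YBYG B=WGWB
After move 4 (R): R=RROO U=WYWY F=BBGG D=YWYW B=GGBB
After move 5 (U'): U=YYWW F=RRGG R=BBOO B=RRBB L=GGOO
After move 6 (F): F=GRGR U=YYOG R=WBWO D=OBYW L=GYOW
After move 7 (U'): U=YGYO F=GYGR R=GRWO B=WBBB L=RROW
Query 1: U[2] = Y
Query 2: D[0] = O
Query 3: D[2] = Y
Query 4: L[3] = W

Answer: Y O Y W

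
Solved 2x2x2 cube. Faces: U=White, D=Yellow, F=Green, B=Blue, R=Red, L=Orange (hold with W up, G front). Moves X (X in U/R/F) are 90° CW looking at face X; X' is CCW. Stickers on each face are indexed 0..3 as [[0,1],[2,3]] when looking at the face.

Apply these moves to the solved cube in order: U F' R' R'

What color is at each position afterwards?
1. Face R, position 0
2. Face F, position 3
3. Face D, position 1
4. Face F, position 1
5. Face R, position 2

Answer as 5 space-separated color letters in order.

After move 1 (U): U=WWWW F=RRGG R=BBRR B=OOBB L=GGOO
After move 2 (F'): F=RGRG U=WWBR R=YBYR D=GOYY L=GWOW
After move 3 (R'): R=BRYY U=WBBO F=RWRR D=GGYG B=YOOB
After move 4 (R'): R=RYBY U=WOBY F=RBRO D=GWYR B=GOGB
Query 1: R[0] = R
Query 2: F[3] = O
Query 3: D[1] = W
Query 4: F[1] = B
Query 5: R[2] = B

Answer: R O W B B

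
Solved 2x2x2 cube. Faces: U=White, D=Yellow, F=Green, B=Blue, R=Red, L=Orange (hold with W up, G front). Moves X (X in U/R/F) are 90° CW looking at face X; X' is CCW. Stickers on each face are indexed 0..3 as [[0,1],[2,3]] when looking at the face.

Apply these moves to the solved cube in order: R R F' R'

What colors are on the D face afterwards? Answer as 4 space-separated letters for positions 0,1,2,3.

After move 1 (R): R=RRRR U=WGWG F=GYGY D=YBYB B=WBWB
After move 2 (R): R=RRRR U=WYWY F=GBGB D=YWYW B=GBGB
After move 3 (F'): F=BBGG U=WYRR R=WRYR D=OOYW L=OYOW
After move 4 (R'): R=RRWY U=WGRG F=BYGR D=OBYG B=WBOB
Query: D face = OBYG

Answer: O B Y G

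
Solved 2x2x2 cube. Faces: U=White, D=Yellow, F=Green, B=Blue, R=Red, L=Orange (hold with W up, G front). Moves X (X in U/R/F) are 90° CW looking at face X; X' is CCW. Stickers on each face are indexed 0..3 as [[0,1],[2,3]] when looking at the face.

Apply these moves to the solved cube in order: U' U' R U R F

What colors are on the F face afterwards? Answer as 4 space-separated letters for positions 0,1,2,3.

Answer: G R G B

Derivation:
After move 1 (U'): U=WWWW F=OOGG R=GGRR B=RRBB L=BBOO
After move 2 (U'): U=WWWW F=BBGG R=OORR B=GGBB L=RROO
After move 3 (R): R=RORO U=WBWG F=BYGY D=YBYG B=WGWB
After move 4 (U): U=WWGB F=ROGY R=WGRO B=RRWB L=BYOO
After move 5 (R): R=RWOG U=WOGY F=RBGG D=YWYR B=BRWB
After move 6 (F): F=GRGB U=WOOY R=GWYG D=ORYR L=BYOW
Query: F face = GRGB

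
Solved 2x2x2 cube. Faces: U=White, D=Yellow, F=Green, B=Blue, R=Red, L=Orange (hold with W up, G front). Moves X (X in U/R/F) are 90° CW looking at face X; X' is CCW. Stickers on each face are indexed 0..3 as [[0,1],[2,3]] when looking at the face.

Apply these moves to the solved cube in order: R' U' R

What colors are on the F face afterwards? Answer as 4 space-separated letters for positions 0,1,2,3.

After move 1 (R'): R=RRRR U=WBWB F=GWGW D=YGYG B=YBYB
After move 2 (U'): U=BBWW F=OOGW R=GWRR B=RRYB L=YBOO
After move 3 (R): R=RGRW U=BOWW F=OGGG D=YYYR B=WRBB
Query: F face = OGGG

Answer: O G G G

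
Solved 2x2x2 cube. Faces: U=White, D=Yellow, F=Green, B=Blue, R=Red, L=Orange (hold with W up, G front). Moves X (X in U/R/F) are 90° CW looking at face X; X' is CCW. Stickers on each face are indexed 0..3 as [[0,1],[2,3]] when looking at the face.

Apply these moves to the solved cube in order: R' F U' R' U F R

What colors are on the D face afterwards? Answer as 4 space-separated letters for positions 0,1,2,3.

Answer: G R Y Y

Derivation:
After move 1 (R'): R=RRRR U=WBWB F=GWGW D=YGYG B=YBYB
After move 2 (F): F=GGWW U=WBOO R=WRBR D=RRYG L=OYOG
After move 3 (U'): U=BOWO F=OYWW R=GGBR B=WRYB L=YBOG
After move 4 (R'): R=GRGB U=BYWW F=OOWO D=RYYW B=GRRB
After move 5 (U): U=WBWY F=GRWO R=GRGB B=YBRB L=OOOG
After move 6 (F): F=WGOR U=WBGO R=WRYB D=GGYW L=OROY
After move 7 (R): R=YWBR U=WGGR F=WGOW D=GRYY B=OBBB
Query: D face = GRYY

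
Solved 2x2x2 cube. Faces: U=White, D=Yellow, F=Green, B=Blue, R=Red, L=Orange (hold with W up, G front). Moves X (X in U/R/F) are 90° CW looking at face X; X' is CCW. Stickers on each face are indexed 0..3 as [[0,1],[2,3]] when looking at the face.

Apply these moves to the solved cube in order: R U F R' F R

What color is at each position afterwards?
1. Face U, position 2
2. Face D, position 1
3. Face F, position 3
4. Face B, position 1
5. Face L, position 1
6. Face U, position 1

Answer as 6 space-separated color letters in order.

Answer: B W R O R G

Derivation:
After move 1 (R): R=RRRR U=WGWG F=GYGY D=YBYB B=WBWB
After move 2 (U): U=WWGG F=RRGY R=WBRR B=OOWB L=GYOO
After move 3 (F): F=GRYR U=WWOY R=GBGR D=RWYB L=GYOB
After move 4 (R'): R=BRGG U=WWOO F=GWYY D=RRYR B=BOWB
After move 5 (F): F=YGYW U=WWBY R=OROG D=GBYR L=GROR
After move 6 (R): R=OOGR U=WGBW F=YBYR D=GWYB B=YOWB
Query 1: U[2] = B
Query 2: D[1] = W
Query 3: F[3] = R
Query 4: B[1] = O
Query 5: L[1] = R
Query 6: U[1] = G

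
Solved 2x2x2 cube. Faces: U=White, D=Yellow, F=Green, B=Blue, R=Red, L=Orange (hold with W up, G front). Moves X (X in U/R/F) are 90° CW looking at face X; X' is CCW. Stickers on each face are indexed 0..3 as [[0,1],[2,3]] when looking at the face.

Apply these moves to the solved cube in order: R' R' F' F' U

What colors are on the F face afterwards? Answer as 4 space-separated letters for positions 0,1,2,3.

After move 1 (R'): R=RRRR U=WBWB F=GWGW D=YGYG B=YBYB
After move 2 (R'): R=RRRR U=WYWY F=GBGB D=YWYW B=GBGB
After move 3 (F'): F=BBGG U=WYRR R=WRYR D=OOYW L=OYOW
After move 4 (F'): F=BGBG U=WYWY R=OROR D=YWYW L=OROR
After move 5 (U): U=WWYY F=ORBG R=GBOR B=ORGB L=BGOR
Query: F face = ORBG

Answer: O R B G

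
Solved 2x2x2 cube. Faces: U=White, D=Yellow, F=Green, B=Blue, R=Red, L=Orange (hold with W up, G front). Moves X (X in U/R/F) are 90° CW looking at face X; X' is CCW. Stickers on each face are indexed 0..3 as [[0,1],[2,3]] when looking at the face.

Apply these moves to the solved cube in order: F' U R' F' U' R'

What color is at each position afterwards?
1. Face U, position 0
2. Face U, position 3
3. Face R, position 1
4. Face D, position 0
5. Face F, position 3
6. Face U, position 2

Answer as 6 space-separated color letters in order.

After move 1 (F'): F=GGGG U=WWRR R=YRYR D=OOYY L=OWOW
After move 2 (U): U=RWRW F=YRGG R=BBYR B=OWBB L=GGOW
After move 3 (R'): R=BRBY U=RBRO F=YWGW D=ORYG B=YWOB
After move 4 (F'): F=WWYG U=RBBB R=RROY D=GWYG L=GOOR
After move 5 (U'): U=BBRB F=GOYG R=WWOY B=RROB L=YWOR
After move 6 (R'): R=WYWO U=BORR F=GBYB D=GOYG B=GRWB
Query 1: U[0] = B
Query 2: U[3] = R
Query 3: R[1] = Y
Query 4: D[0] = G
Query 5: F[3] = B
Query 6: U[2] = R

Answer: B R Y G B R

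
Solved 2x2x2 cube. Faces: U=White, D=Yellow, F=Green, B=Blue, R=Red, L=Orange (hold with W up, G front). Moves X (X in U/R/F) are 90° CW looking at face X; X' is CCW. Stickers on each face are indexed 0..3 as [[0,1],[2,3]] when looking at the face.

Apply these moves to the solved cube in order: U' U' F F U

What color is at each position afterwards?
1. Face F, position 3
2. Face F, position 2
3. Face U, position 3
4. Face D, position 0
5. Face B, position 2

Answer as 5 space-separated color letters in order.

After move 1 (U'): U=WWWW F=OOGG R=GGRR B=RRBB L=BBOO
After move 2 (U'): U=WWWW F=BBGG R=OORR B=GGBB L=RROO
After move 3 (F): F=GBGB U=WWOR R=WOWR D=ROYY L=RYOY
After move 4 (F): F=GGBB U=WWYY R=OORR D=WWYY L=RROO
After move 5 (U): U=YWYW F=OOBB R=GGRR B=RRBB L=GGOO
Query 1: F[3] = B
Query 2: F[2] = B
Query 3: U[3] = W
Query 4: D[0] = W
Query 5: B[2] = B

Answer: B B W W B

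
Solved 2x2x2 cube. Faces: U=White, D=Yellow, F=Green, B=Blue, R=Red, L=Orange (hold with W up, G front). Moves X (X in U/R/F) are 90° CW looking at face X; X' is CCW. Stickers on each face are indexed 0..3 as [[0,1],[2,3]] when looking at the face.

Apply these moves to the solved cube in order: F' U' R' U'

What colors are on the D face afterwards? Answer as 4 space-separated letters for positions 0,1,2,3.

Answer: O W Y G

Derivation:
After move 1 (F'): F=GGGG U=WWRR R=YRYR D=OOYY L=OWOW
After move 2 (U'): U=WRWR F=OWGG R=GGYR B=YRBB L=BBOW
After move 3 (R'): R=GRGY U=WBWY F=ORGR D=OWYG B=YROB
After move 4 (U'): U=BYWW F=BBGR R=ORGY B=GROB L=YROW
Query: D face = OWYG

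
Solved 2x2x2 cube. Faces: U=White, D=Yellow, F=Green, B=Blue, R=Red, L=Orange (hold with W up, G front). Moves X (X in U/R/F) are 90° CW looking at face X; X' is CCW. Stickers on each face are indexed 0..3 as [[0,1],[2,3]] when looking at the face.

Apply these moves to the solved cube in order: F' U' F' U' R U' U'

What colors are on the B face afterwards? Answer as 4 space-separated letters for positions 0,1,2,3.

Answer: B W Y B

Derivation:
After move 1 (F'): F=GGGG U=WWRR R=YRYR D=OOYY L=OWOW
After move 2 (U'): U=WRWR F=OWGG R=GGYR B=YRBB L=BBOW
After move 3 (F'): F=WGOG U=WRGY R=OGOR D=BWYY L=BROW
After move 4 (U'): U=RYWG F=BROG R=WGOR B=OGBB L=YROW
After move 5 (R): R=OWRG U=RRWG F=BWOY D=BBYO B=GGYB
After move 6 (U'): U=RGRW F=YROY R=BWRG B=OWYB L=GGOW
After move 7 (U'): U=GWRR F=GGOY R=YRRG B=BWYB L=OWOW
Query: B face = BWYB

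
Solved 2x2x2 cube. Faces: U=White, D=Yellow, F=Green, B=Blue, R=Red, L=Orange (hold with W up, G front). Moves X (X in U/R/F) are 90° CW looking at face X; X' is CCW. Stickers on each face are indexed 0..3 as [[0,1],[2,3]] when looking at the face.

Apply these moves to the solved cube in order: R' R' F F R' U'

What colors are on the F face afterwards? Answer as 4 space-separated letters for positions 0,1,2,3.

After move 1 (R'): R=RRRR U=WBWB F=GWGW D=YGYG B=YBYB
After move 2 (R'): R=RRRR U=WYWY F=GBGB D=YWYW B=GBGB
After move 3 (F): F=GGBB U=WYOO R=WRYR D=RRYW L=OYOW
After move 4 (F): F=BGBG U=WYWY R=OROR D=YWYW L=OROR
After move 5 (R'): R=RROO U=WGWG F=BYBY D=YGYG B=WBWB
After move 6 (U'): U=GGWW F=ORBY R=BYOO B=RRWB L=WBOR
Query: F face = ORBY

Answer: O R B Y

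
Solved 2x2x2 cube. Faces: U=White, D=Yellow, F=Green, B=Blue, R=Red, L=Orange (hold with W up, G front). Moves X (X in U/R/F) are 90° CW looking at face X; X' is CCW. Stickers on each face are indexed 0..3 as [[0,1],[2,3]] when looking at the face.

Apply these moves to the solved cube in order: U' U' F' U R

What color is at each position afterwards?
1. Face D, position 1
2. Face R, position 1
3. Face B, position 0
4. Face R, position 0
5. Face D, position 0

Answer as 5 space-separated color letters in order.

Answer: B G W Y R

Derivation:
After move 1 (U'): U=WWWW F=OOGG R=GGRR B=RRBB L=BBOO
After move 2 (U'): U=WWWW F=BBGG R=OORR B=GGBB L=RROO
After move 3 (F'): F=BGBG U=WWOR R=YOYR D=ROYY L=RWOW
After move 4 (U): U=OWRW F=YOBG R=GGYR B=RWBB L=BGOW
After move 5 (R): R=YGRG U=OORG F=YOBY D=RBYR B=WWWB
Query 1: D[1] = B
Query 2: R[1] = G
Query 3: B[0] = W
Query 4: R[0] = Y
Query 5: D[0] = R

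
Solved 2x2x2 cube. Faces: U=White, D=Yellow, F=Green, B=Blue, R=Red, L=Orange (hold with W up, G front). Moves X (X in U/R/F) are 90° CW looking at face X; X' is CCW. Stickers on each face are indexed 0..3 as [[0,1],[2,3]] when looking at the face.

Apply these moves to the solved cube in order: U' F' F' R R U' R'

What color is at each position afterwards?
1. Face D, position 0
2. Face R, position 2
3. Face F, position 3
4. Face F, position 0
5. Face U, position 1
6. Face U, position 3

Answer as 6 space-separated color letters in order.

Answer: W G Y B G R

Derivation:
After move 1 (U'): U=WWWW F=OOGG R=GGRR B=RRBB L=BBOO
After move 2 (F'): F=OGOG U=WWGR R=YGYR D=BOYY L=BWOW
After move 3 (F'): F=GGOO U=WWYY R=OGBR D=WWYY L=BROG
After move 4 (R): R=BORG U=WGYO F=GWOY D=WBYR B=YRWB
After move 5 (R): R=RBGO U=WWYY F=GBOR D=WWYY B=ORGB
After move 6 (U'): U=WYWY F=BROR R=GBGO B=RBGB L=OROG
After move 7 (R'): R=BOGG U=WGWR F=BYOY D=WRYR B=YBWB
Query 1: D[0] = W
Query 2: R[2] = G
Query 3: F[3] = Y
Query 4: F[0] = B
Query 5: U[1] = G
Query 6: U[3] = R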